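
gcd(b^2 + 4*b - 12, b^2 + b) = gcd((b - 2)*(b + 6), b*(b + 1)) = 1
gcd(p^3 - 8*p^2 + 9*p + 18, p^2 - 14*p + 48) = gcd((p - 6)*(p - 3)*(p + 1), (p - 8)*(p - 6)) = p - 6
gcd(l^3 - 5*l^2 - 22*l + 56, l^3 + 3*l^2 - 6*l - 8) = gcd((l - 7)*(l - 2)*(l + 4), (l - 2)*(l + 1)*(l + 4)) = l^2 + 2*l - 8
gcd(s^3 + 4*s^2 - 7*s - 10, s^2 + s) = s + 1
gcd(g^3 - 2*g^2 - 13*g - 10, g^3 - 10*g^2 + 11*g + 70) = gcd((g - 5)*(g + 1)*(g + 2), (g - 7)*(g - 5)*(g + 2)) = g^2 - 3*g - 10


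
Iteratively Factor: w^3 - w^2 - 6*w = (w + 2)*(w^2 - 3*w) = (w - 3)*(w + 2)*(w)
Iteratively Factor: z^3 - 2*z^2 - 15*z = (z)*(z^2 - 2*z - 15) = z*(z - 5)*(z + 3)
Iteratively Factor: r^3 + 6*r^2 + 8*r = (r)*(r^2 + 6*r + 8) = r*(r + 2)*(r + 4)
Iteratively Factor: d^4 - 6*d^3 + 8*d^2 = (d)*(d^3 - 6*d^2 + 8*d) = d^2*(d^2 - 6*d + 8) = d^2*(d - 4)*(d - 2)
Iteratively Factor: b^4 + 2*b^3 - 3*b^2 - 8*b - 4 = (b + 1)*(b^3 + b^2 - 4*b - 4) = (b + 1)^2*(b^2 - 4) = (b - 2)*(b + 1)^2*(b + 2)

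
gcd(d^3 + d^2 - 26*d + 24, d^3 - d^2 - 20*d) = 1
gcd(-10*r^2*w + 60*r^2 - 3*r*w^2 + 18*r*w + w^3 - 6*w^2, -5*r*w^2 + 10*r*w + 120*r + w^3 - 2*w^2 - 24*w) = 5*r*w - 30*r - w^2 + 6*w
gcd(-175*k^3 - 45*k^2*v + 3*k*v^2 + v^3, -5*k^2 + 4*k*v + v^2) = 5*k + v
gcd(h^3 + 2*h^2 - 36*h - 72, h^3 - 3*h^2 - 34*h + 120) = h + 6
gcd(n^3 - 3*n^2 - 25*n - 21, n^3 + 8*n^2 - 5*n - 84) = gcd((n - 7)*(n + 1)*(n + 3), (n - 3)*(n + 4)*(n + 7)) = 1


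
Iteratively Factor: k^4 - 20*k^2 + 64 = (k - 2)*(k^3 + 2*k^2 - 16*k - 32) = (k - 2)*(k + 2)*(k^2 - 16) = (k - 2)*(k + 2)*(k + 4)*(k - 4)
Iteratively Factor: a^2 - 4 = (a + 2)*(a - 2)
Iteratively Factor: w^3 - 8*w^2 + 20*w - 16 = (w - 2)*(w^2 - 6*w + 8) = (w - 2)^2*(w - 4)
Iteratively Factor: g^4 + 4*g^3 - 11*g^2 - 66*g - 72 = (g + 3)*(g^3 + g^2 - 14*g - 24) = (g + 2)*(g + 3)*(g^2 - g - 12) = (g + 2)*(g + 3)^2*(g - 4)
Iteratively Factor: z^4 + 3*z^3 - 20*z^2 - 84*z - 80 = (z + 2)*(z^3 + z^2 - 22*z - 40) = (z - 5)*(z + 2)*(z^2 + 6*z + 8) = (z - 5)*(z + 2)^2*(z + 4)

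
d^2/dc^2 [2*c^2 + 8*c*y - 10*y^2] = 4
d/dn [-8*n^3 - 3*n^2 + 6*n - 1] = -24*n^2 - 6*n + 6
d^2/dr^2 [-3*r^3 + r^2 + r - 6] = 2 - 18*r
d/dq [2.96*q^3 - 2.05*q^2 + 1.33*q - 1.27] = 8.88*q^2 - 4.1*q + 1.33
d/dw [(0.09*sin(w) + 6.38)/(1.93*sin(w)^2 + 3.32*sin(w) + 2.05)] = (-24.6268*sin(w) + 0.08685*cos(2*w) - 21.08395)*cos(w)/(1.93*sin(w)^2 + 3.32*sin(w) + 2.05)^2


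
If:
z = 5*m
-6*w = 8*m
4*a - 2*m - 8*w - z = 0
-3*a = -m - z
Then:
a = 0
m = 0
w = 0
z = 0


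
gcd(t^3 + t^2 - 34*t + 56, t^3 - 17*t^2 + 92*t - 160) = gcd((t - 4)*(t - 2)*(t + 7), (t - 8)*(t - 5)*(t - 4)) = t - 4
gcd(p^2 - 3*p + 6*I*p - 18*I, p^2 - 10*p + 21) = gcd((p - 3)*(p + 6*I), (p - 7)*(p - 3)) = p - 3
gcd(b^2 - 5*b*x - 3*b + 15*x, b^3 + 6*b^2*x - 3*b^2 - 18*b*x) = b - 3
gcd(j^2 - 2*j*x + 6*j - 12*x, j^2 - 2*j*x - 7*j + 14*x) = -j + 2*x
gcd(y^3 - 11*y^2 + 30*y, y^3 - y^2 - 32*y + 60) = y - 5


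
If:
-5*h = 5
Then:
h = -1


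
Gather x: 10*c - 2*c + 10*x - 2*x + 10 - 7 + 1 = 8*c + 8*x + 4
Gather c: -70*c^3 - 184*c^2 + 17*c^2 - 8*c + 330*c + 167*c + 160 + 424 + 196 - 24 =-70*c^3 - 167*c^2 + 489*c + 756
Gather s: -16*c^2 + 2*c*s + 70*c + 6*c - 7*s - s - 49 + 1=-16*c^2 + 76*c + s*(2*c - 8) - 48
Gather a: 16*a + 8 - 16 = 16*a - 8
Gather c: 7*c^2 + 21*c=7*c^2 + 21*c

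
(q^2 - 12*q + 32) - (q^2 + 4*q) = 32 - 16*q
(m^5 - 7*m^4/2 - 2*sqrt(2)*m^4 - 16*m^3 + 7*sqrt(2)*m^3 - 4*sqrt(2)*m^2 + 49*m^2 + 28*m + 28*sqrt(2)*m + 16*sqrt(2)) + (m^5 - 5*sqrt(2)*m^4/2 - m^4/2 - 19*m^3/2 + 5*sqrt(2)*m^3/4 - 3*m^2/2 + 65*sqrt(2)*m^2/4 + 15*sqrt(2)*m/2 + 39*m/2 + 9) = 2*m^5 - 9*sqrt(2)*m^4/2 - 4*m^4 - 51*m^3/2 + 33*sqrt(2)*m^3/4 + 49*sqrt(2)*m^2/4 + 95*m^2/2 + 95*m/2 + 71*sqrt(2)*m/2 + 9 + 16*sqrt(2)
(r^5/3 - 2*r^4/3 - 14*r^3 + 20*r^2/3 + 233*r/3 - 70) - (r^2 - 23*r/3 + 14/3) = r^5/3 - 2*r^4/3 - 14*r^3 + 17*r^2/3 + 256*r/3 - 224/3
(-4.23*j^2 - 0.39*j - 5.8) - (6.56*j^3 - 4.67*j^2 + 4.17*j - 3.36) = -6.56*j^3 + 0.44*j^2 - 4.56*j - 2.44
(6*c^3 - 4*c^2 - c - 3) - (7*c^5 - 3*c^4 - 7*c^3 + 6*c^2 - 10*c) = -7*c^5 + 3*c^4 + 13*c^3 - 10*c^2 + 9*c - 3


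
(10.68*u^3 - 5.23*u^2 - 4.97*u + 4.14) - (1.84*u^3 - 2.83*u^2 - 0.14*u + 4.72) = 8.84*u^3 - 2.4*u^2 - 4.83*u - 0.58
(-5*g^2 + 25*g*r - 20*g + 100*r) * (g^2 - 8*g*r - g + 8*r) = -5*g^4 + 65*g^3*r - 15*g^3 - 200*g^2*r^2 + 195*g^2*r + 20*g^2 - 600*g*r^2 - 260*g*r + 800*r^2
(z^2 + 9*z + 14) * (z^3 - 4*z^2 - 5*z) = z^5 + 5*z^4 - 27*z^3 - 101*z^2 - 70*z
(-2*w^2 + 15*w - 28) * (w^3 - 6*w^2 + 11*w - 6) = -2*w^5 + 27*w^4 - 140*w^3 + 345*w^2 - 398*w + 168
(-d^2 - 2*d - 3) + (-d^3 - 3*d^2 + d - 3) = -d^3 - 4*d^2 - d - 6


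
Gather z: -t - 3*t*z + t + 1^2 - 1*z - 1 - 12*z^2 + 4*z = -12*z^2 + z*(3 - 3*t)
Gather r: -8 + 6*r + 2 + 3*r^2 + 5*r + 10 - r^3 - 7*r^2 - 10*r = -r^3 - 4*r^2 + r + 4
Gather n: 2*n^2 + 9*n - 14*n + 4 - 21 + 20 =2*n^2 - 5*n + 3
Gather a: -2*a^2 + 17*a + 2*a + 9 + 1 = -2*a^2 + 19*a + 10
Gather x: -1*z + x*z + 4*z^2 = x*z + 4*z^2 - z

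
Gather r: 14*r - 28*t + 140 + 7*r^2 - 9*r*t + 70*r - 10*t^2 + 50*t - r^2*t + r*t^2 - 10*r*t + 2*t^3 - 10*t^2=r^2*(7 - t) + r*(t^2 - 19*t + 84) + 2*t^3 - 20*t^2 + 22*t + 140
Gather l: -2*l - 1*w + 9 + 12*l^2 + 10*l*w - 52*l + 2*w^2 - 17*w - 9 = 12*l^2 + l*(10*w - 54) + 2*w^2 - 18*w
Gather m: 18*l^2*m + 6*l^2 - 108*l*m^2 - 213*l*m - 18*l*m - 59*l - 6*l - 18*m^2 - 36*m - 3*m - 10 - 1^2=6*l^2 - 65*l + m^2*(-108*l - 18) + m*(18*l^2 - 231*l - 39) - 11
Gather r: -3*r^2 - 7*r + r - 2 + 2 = -3*r^2 - 6*r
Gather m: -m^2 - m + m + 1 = 1 - m^2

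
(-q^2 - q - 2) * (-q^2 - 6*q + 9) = q^4 + 7*q^3 - q^2 + 3*q - 18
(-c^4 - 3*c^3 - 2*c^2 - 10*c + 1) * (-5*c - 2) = 5*c^5 + 17*c^4 + 16*c^3 + 54*c^2 + 15*c - 2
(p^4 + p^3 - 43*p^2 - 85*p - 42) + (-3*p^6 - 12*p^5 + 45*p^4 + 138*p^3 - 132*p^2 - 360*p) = -3*p^6 - 12*p^5 + 46*p^4 + 139*p^3 - 175*p^2 - 445*p - 42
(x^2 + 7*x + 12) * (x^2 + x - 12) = x^4 + 8*x^3 + 7*x^2 - 72*x - 144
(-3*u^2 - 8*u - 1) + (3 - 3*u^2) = -6*u^2 - 8*u + 2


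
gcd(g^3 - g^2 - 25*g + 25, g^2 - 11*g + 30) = g - 5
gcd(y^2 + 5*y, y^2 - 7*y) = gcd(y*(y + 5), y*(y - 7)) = y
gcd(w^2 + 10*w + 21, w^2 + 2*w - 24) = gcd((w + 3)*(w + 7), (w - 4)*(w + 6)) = 1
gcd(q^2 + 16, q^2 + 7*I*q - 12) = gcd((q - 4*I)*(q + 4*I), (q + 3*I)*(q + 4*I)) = q + 4*I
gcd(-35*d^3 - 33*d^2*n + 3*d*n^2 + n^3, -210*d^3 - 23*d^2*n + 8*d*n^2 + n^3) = 35*d^2 - 2*d*n - n^2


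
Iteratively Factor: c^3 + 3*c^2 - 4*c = (c)*(c^2 + 3*c - 4) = c*(c + 4)*(c - 1)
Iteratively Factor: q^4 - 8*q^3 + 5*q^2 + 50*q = (q - 5)*(q^3 - 3*q^2 - 10*q) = (q - 5)^2*(q^2 + 2*q) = (q - 5)^2*(q + 2)*(q)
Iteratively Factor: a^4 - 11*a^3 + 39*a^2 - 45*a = (a - 3)*(a^3 - 8*a^2 + 15*a) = (a - 3)^2*(a^2 - 5*a) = (a - 5)*(a - 3)^2*(a)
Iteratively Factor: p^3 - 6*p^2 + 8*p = (p - 2)*(p^2 - 4*p) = (p - 4)*(p - 2)*(p)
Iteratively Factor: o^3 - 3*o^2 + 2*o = (o - 2)*(o^2 - o) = (o - 2)*(o - 1)*(o)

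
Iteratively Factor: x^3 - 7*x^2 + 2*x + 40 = (x + 2)*(x^2 - 9*x + 20) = (x - 5)*(x + 2)*(x - 4)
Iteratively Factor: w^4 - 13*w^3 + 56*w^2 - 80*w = (w - 4)*(w^3 - 9*w^2 + 20*w) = (w - 5)*(w - 4)*(w^2 - 4*w) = w*(w - 5)*(w - 4)*(w - 4)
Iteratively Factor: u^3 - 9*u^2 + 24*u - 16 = (u - 4)*(u^2 - 5*u + 4) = (u - 4)*(u - 1)*(u - 4)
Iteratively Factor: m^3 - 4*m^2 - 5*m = (m - 5)*(m^2 + m) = m*(m - 5)*(m + 1)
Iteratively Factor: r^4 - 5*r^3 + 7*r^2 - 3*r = (r)*(r^3 - 5*r^2 + 7*r - 3) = r*(r - 1)*(r^2 - 4*r + 3) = r*(r - 1)^2*(r - 3)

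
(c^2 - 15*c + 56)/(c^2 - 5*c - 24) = (c - 7)/(c + 3)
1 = 1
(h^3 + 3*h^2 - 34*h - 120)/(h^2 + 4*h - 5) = (h^2 - 2*h - 24)/(h - 1)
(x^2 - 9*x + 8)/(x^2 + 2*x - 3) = (x - 8)/(x + 3)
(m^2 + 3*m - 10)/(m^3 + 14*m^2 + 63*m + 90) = (m - 2)/(m^2 + 9*m + 18)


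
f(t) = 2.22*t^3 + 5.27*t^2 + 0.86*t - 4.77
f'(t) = 6.66*t^2 + 10.54*t + 0.86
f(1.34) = 11.19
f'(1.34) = 26.94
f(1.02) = 3.95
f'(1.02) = 18.54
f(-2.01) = -3.24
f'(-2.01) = 6.58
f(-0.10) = -4.81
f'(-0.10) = -0.13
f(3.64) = 175.25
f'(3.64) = 127.47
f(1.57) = 18.16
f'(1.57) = 33.82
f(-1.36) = -1.78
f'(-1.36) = -1.16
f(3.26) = 130.96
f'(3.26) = 106.00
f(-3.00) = -19.86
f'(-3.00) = 29.18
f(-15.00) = -6324.42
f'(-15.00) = 1341.26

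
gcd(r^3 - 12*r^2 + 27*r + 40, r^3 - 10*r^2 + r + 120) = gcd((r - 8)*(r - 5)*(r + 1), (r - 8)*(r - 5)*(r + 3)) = r^2 - 13*r + 40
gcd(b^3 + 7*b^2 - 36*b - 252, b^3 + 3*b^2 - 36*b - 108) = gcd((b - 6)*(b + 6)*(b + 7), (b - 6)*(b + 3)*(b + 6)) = b^2 - 36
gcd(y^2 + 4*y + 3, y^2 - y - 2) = y + 1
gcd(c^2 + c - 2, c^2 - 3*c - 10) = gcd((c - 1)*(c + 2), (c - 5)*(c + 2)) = c + 2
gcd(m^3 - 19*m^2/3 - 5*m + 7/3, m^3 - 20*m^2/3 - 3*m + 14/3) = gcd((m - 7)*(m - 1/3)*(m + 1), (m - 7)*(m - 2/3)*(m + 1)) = m^2 - 6*m - 7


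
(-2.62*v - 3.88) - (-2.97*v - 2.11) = 0.35*v - 1.77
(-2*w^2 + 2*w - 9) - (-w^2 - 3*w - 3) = -w^2 + 5*w - 6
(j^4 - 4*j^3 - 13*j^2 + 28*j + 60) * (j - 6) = j^5 - 10*j^4 + 11*j^3 + 106*j^2 - 108*j - 360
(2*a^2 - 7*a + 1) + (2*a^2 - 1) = 4*a^2 - 7*a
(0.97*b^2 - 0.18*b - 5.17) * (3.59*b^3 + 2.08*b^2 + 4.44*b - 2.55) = 3.4823*b^5 + 1.3714*b^4 - 14.6279*b^3 - 14.0263*b^2 - 22.4958*b + 13.1835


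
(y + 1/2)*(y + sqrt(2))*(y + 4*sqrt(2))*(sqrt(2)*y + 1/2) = sqrt(2)*y^4 + sqrt(2)*y^3/2 + 21*y^3/2 + 21*y^2/4 + 21*sqrt(2)*y^2/2 + 4*y + 21*sqrt(2)*y/4 + 2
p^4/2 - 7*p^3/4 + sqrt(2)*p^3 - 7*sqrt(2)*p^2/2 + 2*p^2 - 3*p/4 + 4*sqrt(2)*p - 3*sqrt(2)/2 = (p/2 + sqrt(2))*(p - 3/2)*(p - 1)^2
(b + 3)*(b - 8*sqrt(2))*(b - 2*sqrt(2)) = b^3 - 10*sqrt(2)*b^2 + 3*b^2 - 30*sqrt(2)*b + 32*b + 96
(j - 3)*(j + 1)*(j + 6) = j^3 + 4*j^2 - 15*j - 18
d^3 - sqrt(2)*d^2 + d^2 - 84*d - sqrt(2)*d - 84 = (d + 1)*(d - 7*sqrt(2))*(d + 6*sqrt(2))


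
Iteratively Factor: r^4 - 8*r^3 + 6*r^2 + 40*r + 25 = (r + 1)*(r^3 - 9*r^2 + 15*r + 25) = (r - 5)*(r + 1)*(r^2 - 4*r - 5) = (r - 5)^2*(r + 1)*(r + 1)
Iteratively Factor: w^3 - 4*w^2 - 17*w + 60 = (w + 4)*(w^2 - 8*w + 15) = (w - 3)*(w + 4)*(w - 5)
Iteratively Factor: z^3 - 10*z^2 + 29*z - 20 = (z - 1)*(z^2 - 9*z + 20) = (z - 4)*(z - 1)*(z - 5)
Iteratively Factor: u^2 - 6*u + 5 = (u - 1)*(u - 5)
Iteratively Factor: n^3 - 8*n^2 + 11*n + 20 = (n - 5)*(n^2 - 3*n - 4) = (n - 5)*(n - 4)*(n + 1)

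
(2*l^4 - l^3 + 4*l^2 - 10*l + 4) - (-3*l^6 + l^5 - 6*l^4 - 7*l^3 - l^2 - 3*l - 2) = 3*l^6 - l^5 + 8*l^4 + 6*l^3 + 5*l^2 - 7*l + 6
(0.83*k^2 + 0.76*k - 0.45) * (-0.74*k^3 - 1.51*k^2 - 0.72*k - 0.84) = -0.6142*k^5 - 1.8157*k^4 - 1.4122*k^3 - 0.5649*k^2 - 0.3144*k + 0.378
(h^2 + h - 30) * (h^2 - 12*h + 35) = h^4 - 11*h^3 - 7*h^2 + 395*h - 1050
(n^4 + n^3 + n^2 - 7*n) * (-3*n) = -3*n^5 - 3*n^4 - 3*n^3 + 21*n^2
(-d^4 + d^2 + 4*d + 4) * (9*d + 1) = -9*d^5 - d^4 + 9*d^3 + 37*d^2 + 40*d + 4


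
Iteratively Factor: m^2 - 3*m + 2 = (m - 1)*(m - 2)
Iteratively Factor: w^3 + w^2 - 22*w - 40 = (w + 2)*(w^2 - w - 20) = (w - 5)*(w + 2)*(w + 4)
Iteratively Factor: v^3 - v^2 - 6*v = (v)*(v^2 - v - 6) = v*(v + 2)*(v - 3)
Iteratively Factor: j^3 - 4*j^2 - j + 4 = (j - 4)*(j^2 - 1) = (j - 4)*(j + 1)*(j - 1)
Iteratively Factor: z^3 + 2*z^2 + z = (z)*(z^2 + 2*z + 1) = z*(z + 1)*(z + 1)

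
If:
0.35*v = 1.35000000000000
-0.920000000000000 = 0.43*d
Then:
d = -2.14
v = 3.86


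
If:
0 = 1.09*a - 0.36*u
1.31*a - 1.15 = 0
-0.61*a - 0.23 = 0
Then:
No Solution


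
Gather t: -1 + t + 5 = t + 4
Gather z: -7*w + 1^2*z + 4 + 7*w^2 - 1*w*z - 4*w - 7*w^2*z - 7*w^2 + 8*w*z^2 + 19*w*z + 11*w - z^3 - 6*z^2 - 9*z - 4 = -z^3 + z^2*(8*w - 6) + z*(-7*w^2 + 18*w - 8)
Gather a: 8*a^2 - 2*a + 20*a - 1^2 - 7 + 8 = 8*a^2 + 18*a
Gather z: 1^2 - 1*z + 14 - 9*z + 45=60 - 10*z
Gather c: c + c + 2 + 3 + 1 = 2*c + 6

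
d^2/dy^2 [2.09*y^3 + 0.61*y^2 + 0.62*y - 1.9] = 12.54*y + 1.22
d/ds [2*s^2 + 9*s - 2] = 4*s + 9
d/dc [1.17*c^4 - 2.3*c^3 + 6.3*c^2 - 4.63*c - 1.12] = 4.68*c^3 - 6.9*c^2 + 12.6*c - 4.63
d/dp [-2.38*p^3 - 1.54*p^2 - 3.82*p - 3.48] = -7.14*p^2 - 3.08*p - 3.82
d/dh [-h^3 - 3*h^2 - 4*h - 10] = -3*h^2 - 6*h - 4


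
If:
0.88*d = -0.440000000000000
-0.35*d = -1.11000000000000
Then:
No Solution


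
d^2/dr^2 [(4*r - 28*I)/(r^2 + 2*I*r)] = 8*(r*(-3*r + 5*I)*(r + 2*I) + 4*(r - 7*I)*(r + I)^2)/(r^3*(r + 2*I)^3)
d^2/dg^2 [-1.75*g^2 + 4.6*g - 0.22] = -3.50000000000000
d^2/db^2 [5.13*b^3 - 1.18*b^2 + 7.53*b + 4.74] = 30.78*b - 2.36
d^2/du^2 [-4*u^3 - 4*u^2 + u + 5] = -24*u - 8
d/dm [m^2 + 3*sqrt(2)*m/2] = 2*m + 3*sqrt(2)/2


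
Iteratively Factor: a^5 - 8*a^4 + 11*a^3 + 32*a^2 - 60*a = (a - 2)*(a^4 - 6*a^3 - a^2 + 30*a) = (a - 5)*(a - 2)*(a^3 - a^2 - 6*a) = a*(a - 5)*(a - 2)*(a^2 - a - 6) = a*(a - 5)*(a - 2)*(a + 2)*(a - 3)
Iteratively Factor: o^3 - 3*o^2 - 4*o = (o - 4)*(o^2 + o) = o*(o - 4)*(o + 1)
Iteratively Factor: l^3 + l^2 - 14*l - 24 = (l + 2)*(l^2 - l - 12) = (l + 2)*(l + 3)*(l - 4)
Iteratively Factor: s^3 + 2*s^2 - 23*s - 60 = (s - 5)*(s^2 + 7*s + 12) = (s - 5)*(s + 3)*(s + 4)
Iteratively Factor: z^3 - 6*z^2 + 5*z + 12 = (z - 4)*(z^2 - 2*z - 3) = (z - 4)*(z - 3)*(z + 1)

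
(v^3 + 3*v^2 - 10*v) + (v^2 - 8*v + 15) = v^3 + 4*v^2 - 18*v + 15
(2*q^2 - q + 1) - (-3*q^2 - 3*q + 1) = 5*q^2 + 2*q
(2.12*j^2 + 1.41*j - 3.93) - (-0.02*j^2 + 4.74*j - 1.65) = 2.14*j^2 - 3.33*j - 2.28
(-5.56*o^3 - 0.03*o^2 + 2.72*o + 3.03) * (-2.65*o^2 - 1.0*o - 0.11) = 14.734*o^5 + 5.6395*o^4 - 6.5664*o^3 - 10.7462*o^2 - 3.3292*o - 0.3333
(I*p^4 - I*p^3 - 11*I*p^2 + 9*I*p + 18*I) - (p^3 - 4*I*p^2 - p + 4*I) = I*p^4 - p^3 - I*p^3 - 7*I*p^2 + p + 9*I*p + 14*I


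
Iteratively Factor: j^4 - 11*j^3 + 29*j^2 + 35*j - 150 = (j - 5)*(j^3 - 6*j^2 - j + 30) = (j - 5)*(j - 3)*(j^2 - 3*j - 10) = (j - 5)*(j - 3)*(j + 2)*(j - 5)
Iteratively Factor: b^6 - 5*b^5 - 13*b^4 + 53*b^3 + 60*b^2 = (b)*(b^5 - 5*b^4 - 13*b^3 + 53*b^2 + 60*b) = b*(b + 3)*(b^4 - 8*b^3 + 11*b^2 + 20*b) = b^2*(b + 3)*(b^3 - 8*b^2 + 11*b + 20) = b^2*(b + 1)*(b + 3)*(b^2 - 9*b + 20) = b^2*(b - 4)*(b + 1)*(b + 3)*(b - 5)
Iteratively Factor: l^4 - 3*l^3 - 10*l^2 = (l - 5)*(l^3 + 2*l^2) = l*(l - 5)*(l^2 + 2*l) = l^2*(l - 5)*(l + 2)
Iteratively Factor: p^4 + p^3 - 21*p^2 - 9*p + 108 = (p - 3)*(p^3 + 4*p^2 - 9*p - 36) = (p - 3)*(p + 4)*(p^2 - 9) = (p - 3)^2*(p + 4)*(p + 3)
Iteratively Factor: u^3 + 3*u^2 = (u)*(u^2 + 3*u) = u*(u + 3)*(u)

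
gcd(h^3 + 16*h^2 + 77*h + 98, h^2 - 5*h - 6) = 1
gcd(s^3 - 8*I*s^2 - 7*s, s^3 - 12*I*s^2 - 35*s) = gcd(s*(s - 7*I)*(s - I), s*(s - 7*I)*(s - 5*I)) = s^2 - 7*I*s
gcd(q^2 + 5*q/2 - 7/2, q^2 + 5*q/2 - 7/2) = q^2 + 5*q/2 - 7/2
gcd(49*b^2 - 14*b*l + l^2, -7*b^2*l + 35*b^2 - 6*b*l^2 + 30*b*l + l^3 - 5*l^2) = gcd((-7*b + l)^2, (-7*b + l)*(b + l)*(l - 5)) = 7*b - l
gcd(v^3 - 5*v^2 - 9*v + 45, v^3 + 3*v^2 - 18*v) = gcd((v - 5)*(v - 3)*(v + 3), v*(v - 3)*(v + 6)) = v - 3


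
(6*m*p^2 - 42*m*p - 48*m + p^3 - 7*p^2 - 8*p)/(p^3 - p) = (6*m*p - 48*m + p^2 - 8*p)/(p*(p - 1))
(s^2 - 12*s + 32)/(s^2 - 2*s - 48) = (s - 4)/(s + 6)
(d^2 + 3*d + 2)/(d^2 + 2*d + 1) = (d + 2)/(d + 1)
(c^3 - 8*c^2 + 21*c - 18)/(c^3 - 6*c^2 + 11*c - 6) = (c - 3)/(c - 1)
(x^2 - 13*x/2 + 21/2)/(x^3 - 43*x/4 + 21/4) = 2*(2*x - 7)/(4*x^2 + 12*x - 7)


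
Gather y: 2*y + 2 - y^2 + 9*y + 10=-y^2 + 11*y + 12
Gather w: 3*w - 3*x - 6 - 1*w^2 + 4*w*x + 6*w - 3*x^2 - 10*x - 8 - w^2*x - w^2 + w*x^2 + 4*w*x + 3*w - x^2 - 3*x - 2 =w^2*(-x - 2) + w*(x^2 + 8*x + 12) - 4*x^2 - 16*x - 16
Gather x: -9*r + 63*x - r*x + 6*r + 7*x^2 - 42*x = -3*r + 7*x^2 + x*(21 - r)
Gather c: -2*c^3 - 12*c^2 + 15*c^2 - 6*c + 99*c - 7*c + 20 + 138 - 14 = -2*c^3 + 3*c^2 + 86*c + 144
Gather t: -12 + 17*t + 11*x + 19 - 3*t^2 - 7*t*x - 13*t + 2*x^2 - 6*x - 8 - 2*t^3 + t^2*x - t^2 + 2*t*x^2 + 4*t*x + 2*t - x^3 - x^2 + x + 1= -2*t^3 + t^2*(x - 4) + t*(2*x^2 - 3*x + 6) - x^3 + x^2 + 6*x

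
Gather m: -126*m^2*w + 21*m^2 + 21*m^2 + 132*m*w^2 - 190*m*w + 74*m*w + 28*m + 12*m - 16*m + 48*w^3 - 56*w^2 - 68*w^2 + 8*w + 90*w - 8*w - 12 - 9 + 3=m^2*(42 - 126*w) + m*(132*w^2 - 116*w + 24) + 48*w^3 - 124*w^2 + 90*w - 18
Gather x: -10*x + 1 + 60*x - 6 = 50*x - 5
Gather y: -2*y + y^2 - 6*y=y^2 - 8*y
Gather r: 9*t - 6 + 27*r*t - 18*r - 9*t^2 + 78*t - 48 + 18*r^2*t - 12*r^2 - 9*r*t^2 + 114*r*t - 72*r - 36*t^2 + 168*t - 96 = r^2*(18*t - 12) + r*(-9*t^2 + 141*t - 90) - 45*t^2 + 255*t - 150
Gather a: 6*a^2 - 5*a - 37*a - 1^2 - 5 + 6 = 6*a^2 - 42*a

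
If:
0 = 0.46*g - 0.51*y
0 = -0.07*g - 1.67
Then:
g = -23.86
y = -21.52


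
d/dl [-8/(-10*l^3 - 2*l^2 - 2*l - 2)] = 4*(-15*l^2 - 2*l - 1)/(5*l^3 + l^2 + l + 1)^2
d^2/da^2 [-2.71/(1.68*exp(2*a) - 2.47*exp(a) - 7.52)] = (2.71*(3.36*exp(a) - 2.47)*(6.72*exp(a) - 4.94)*exp(a) + (18.2112*exp(a) - 6.6937)*(-1.68*exp(2*a) + 2.47*exp(a) + 7.52))*exp(a)/(-1.68*exp(2*a) + 2.47*exp(a) + 7.52)^3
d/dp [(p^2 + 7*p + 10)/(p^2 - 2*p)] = (-9*p^2 - 20*p + 20)/(p^2*(p^2 - 4*p + 4))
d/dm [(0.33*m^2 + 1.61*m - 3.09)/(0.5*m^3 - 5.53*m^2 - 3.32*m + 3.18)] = (-0.165*m^4 - 1.61*m^3 + 12.4427*m^2 - 32.0766*m - 5.139)/(0.25*m^6 - 5.53*m^5 + 27.2609*m^4 + 39.8992*m^3 - 24.1484*m^2 - 21.1152*m + 10.1124)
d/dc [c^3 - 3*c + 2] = 3*c^2 - 3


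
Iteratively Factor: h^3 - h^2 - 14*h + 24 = (h - 3)*(h^2 + 2*h - 8) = (h - 3)*(h - 2)*(h + 4)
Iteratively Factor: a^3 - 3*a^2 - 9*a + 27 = (a + 3)*(a^2 - 6*a + 9) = (a - 3)*(a + 3)*(a - 3)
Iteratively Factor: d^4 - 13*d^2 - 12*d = (d + 1)*(d^3 - d^2 - 12*d) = d*(d + 1)*(d^2 - d - 12) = d*(d - 4)*(d + 1)*(d + 3)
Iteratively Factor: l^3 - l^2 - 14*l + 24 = (l + 4)*(l^2 - 5*l + 6) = (l - 2)*(l + 4)*(l - 3)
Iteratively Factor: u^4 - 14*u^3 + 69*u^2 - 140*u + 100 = (u - 5)*(u^3 - 9*u^2 + 24*u - 20) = (u - 5)^2*(u^2 - 4*u + 4) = (u - 5)^2*(u - 2)*(u - 2)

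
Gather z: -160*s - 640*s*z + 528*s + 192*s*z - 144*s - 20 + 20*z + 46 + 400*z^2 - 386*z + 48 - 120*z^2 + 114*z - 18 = 224*s + 280*z^2 + z*(-448*s - 252) + 56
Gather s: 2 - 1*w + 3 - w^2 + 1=-w^2 - w + 6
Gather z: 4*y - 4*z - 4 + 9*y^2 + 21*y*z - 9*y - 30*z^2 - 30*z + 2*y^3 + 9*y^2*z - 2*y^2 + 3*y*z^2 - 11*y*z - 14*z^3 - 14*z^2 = 2*y^3 + 7*y^2 - 5*y - 14*z^3 + z^2*(3*y - 44) + z*(9*y^2 + 10*y - 34) - 4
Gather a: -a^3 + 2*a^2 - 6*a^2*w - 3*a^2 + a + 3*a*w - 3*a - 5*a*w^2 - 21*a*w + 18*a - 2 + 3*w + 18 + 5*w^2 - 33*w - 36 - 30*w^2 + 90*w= -a^3 + a^2*(-6*w - 1) + a*(-5*w^2 - 18*w + 16) - 25*w^2 + 60*w - 20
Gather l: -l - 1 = -l - 1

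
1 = 1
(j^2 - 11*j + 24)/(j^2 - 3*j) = (j - 8)/j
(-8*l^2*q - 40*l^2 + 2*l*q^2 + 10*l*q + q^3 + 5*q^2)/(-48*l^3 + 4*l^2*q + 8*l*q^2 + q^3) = (q + 5)/(6*l + q)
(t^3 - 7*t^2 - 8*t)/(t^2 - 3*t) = (t^2 - 7*t - 8)/(t - 3)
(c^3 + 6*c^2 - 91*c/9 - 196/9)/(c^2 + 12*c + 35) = (c^2 - c - 28/9)/(c + 5)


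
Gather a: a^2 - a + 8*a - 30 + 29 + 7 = a^2 + 7*a + 6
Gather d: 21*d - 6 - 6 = 21*d - 12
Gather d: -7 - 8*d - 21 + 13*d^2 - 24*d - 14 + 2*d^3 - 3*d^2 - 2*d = 2*d^3 + 10*d^2 - 34*d - 42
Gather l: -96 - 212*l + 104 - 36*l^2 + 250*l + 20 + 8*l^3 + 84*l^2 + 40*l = 8*l^3 + 48*l^2 + 78*l + 28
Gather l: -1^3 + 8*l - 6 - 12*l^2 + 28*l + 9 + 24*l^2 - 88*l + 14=12*l^2 - 52*l + 16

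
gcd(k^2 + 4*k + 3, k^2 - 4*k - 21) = k + 3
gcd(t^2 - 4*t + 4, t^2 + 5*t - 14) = t - 2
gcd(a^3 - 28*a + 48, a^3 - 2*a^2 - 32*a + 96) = a^2 + 2*a - 24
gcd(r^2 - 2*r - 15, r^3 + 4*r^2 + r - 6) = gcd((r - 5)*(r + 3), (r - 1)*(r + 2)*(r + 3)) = r + 3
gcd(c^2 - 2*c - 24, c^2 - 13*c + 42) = c - 6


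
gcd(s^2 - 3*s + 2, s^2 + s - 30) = 1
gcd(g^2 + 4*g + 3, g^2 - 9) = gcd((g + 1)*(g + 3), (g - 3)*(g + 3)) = g + 3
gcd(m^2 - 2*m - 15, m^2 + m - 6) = m + 3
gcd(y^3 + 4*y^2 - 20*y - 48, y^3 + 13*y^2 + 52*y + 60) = y^2 + 8*y + 12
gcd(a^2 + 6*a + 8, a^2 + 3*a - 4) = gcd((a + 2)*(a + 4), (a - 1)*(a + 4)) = a + 4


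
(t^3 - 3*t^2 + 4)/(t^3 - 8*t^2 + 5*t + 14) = (t - 2)/(t - 7)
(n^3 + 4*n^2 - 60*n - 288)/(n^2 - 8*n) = n + 12 + 36/n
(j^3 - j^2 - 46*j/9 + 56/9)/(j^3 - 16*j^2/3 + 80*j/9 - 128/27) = 3*(3*j^2 + j - 14)/(9*j^2 - 36*j + 32)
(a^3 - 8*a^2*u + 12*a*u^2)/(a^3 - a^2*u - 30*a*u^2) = (a - 2*u)/(a + 5*u)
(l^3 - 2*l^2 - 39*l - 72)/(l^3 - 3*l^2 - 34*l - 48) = (l + 3)/(l + 2)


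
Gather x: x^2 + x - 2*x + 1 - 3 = x^2 - x - 2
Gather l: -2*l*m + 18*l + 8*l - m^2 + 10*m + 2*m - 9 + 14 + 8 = l*(26 - 2*m) - m^2 + 12*m + 13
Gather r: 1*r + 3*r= 4*r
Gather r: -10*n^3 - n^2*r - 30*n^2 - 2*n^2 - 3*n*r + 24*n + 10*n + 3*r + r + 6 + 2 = -10*n^3 - 32*n^2 + 34*n + r*(-n^2 - 3*n + 4) + 8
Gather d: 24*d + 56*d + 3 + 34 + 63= 80*d + 100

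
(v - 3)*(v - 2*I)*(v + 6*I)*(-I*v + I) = -I*v^4 + 4*v^3 + 4*I*v^3 - 16*v^2 - 15*I*v^2 + 12*v + 48*I*v - 36*I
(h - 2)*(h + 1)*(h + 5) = h^3 + 4*h^2 - 7*h - 10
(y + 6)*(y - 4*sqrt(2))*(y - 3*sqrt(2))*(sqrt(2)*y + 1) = sqrt(2)*y^4 - 13*y^3 + 6*sqrt(2)*y^3 - 78*y^2 + 17*sqrt(2)*y^2 + 24*y + 102*sqrt(2)*y + 144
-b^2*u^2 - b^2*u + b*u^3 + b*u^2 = u*(-b + u)*(b*u + b)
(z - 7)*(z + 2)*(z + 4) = z^3 - z^2 - 34*z - 56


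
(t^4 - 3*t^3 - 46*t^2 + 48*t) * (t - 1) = t^5 - 4*t^4 - 43*t^3 + 94*t^2 - 48*t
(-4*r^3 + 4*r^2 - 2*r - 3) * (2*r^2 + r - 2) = -8*r^5 + 4*r^4 + 8*r^3 - 16*r^2 + r + 6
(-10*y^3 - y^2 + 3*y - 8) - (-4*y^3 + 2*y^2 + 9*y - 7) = -6*y^3 - 3*y^2 - 6*y - 1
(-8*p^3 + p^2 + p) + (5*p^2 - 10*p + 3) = -8*p^3 + 6*p^2 - 9*p + 3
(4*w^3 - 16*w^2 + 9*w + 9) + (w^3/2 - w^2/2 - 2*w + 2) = 9*w^3/2 - 33*w^2/2 + 7*w + 11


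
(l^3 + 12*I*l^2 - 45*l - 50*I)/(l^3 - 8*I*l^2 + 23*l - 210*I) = (l^2 + 7*I*l - 10)/(l^2 - 13*I*l - 42)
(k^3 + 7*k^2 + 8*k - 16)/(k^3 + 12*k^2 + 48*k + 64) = (k - 1)/(k + 4)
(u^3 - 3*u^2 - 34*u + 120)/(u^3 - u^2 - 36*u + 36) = (u^2 - 9*u + 20)/(u^2 - 7*u + 6)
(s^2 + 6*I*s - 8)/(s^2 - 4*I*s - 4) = (-s^2 - 6*I*s + 8)/(-s^2 + 4*I*s + 4)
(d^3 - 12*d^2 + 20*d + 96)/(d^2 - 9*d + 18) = (d^2 - 6*d - 16)/(d - 3)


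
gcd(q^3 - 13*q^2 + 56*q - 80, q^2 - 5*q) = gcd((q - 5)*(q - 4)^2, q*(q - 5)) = q - 5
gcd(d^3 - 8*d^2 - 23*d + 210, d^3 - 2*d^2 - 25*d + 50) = d + 5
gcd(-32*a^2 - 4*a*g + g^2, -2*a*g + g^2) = 1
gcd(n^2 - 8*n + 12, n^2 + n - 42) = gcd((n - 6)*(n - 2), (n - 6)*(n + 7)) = n - 6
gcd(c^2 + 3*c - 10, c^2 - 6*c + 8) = c - 2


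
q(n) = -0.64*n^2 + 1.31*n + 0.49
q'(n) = 1.31 - 1.28*n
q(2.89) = -1.07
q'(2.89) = -2.39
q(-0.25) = 0.12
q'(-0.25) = 1.63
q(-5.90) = -29.52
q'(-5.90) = 8.86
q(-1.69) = -3.55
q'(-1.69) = 3.47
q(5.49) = -11.61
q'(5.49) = -5.72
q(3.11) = -1.63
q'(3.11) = -2.67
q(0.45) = 0.95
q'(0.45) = 0.73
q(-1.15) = -1.86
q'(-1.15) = 2.78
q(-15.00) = -163.16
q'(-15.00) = 20.51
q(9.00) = -39.56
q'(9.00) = -10.21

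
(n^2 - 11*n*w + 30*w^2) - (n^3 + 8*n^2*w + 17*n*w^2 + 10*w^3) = -n^3 - 8*n^2*w + n^2 - 17*n*w^2 - 11*n*w - 10*w^3 + 30*w^2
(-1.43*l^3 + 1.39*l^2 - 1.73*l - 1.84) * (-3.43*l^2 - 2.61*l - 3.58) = 4.9049*l^5 - 1.0354*l^4 + 7.4254*l^3 + 5.8503*l^2 + 10.9958*l + 6.5872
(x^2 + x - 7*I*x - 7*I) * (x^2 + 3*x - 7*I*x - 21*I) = x^4 + 4*x^3 - 14*I*x^3 - 46*x^2 - 56*I*x^2 - 196*x - 42*I*x - 147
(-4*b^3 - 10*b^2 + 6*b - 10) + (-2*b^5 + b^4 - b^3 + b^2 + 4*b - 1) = -2*b^5 + b^4 - 5*b^3 - 9*b^2 + 10*b - 11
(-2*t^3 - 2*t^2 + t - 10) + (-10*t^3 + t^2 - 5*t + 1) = -12*t^3 - t^2 - 4*t - 9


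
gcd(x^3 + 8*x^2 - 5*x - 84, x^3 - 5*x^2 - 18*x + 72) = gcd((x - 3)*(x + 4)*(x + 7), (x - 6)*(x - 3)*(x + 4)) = x^2 + x - 12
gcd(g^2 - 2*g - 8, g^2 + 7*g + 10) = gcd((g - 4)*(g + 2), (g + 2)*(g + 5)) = g + 2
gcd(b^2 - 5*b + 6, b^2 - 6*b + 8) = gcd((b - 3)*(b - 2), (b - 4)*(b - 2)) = b - 2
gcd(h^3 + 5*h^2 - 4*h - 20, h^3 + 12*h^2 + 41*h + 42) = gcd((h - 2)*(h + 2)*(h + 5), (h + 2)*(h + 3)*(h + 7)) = h + 2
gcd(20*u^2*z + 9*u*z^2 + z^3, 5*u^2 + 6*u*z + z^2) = 5*u + z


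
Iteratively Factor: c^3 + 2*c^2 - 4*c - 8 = (c - 2)*(c^2 + 4*c + 4) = (c - 2)*(c + 2)*(c + 2)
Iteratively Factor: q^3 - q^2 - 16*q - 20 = (q + 2)*(q^2 - 3*q - 10) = (q - 5)*(q + 2)*(q + 2)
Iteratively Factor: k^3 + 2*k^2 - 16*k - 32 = (k + 4)*(k^2 - 2*k - 8) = (k + 2)*(k + 4)*(k - 4)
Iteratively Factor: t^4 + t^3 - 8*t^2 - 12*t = (t - 3)*(t^3 + 4*t^2 + 4*t) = t*(t - 3)*(t^2 + 4*t + 4) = t*(t - 3)*(t + 2)*(t + 2)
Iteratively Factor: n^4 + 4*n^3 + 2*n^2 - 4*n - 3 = (n + 1)*(n^3 + 3*n^2 - n - 3) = (n + 1)*(n + 3)*(n^2 - 1) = (n - 1)*(n + 1)*(n + 3)*(n + 1)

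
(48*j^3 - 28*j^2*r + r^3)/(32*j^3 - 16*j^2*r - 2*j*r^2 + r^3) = (6*j + r)/(4*j + r)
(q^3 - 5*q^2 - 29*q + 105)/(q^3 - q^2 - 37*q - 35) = (q - 3)/(q + 1)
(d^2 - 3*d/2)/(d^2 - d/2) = (2*d - 3)/(2*d - 1)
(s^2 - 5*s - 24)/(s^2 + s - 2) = (s^2 - 5*s - 24)/(s^2 + s - 2)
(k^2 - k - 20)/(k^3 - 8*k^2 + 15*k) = (k + 4)/(k*(k - 3))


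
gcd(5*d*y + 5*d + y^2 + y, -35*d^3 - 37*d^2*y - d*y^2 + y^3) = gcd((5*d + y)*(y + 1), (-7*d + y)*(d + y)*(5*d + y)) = 5*d + y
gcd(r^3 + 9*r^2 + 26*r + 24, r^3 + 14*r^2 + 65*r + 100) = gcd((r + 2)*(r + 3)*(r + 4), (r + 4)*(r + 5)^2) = r + 4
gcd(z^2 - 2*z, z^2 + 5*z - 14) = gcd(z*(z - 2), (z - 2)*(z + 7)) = z - 2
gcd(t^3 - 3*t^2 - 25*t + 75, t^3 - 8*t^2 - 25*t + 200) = t^2 - 25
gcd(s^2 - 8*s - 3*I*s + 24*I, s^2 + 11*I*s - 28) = 1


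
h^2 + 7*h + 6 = (h + 1)*(h + 6)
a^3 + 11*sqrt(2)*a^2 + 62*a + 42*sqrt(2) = (a + sqrt(2))*(a + 3*sqrt(2))*(a + 7*sqrt(2))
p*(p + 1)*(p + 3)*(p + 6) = p^4 + 10*p^3 + 27*p^2 + 18*p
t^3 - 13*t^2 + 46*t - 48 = (t - 8)*(t - 3)*(t - 2)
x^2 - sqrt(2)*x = x*(x - sqrt(2))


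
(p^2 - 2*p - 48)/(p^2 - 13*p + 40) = (p + 6)/(p - 5)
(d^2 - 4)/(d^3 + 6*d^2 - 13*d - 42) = (d - 2)/(d^2 + 4*d - 21)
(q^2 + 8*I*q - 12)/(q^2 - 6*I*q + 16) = (q + 6*I)/(q - 8*I)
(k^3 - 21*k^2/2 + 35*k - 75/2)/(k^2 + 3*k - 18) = (2*k^2 - 15*k + 25)/(2*(k + 6))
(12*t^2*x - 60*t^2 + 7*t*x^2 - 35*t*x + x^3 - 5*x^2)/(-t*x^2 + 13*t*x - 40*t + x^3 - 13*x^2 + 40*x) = (12*t^2 + 7*t*x + x^2)/(-t*x + 8*t + x^2 - 8*x)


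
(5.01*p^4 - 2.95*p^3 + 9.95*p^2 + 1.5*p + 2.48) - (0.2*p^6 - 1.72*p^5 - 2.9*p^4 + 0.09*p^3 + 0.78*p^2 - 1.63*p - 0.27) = -0.2*p^6 + 1.72*p^5 + 7.91*p^4 - 3.04*p^3 + 9.17*p^2 + 3.13*p + 2.75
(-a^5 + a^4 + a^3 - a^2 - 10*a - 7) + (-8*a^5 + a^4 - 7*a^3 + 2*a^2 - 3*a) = -9*a^5 + 2*a^4 - 6*a^3 + a^2 - 13*a - 7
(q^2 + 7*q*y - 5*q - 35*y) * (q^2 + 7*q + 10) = q^4 + 7*q^3*y + 2*q^3 + 14*q^2*y - 25*q^2 - 175*q*y - 50*q - 350*y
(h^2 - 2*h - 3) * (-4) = -4*h^2 + 8*h + 12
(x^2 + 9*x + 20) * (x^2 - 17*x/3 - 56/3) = x^4 + 10*x^3/3 - 149*x^2/3 - 844*x/3 - 1120/3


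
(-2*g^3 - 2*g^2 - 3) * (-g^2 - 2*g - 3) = 2*g^5 + 6*g^4 + 10*g^3 + 9*g^2 + 6*g + 9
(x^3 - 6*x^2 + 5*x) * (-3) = -3*x^3 + 18*x^2 - 15*x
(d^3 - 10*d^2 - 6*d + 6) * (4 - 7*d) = -7*d^4 + 74*d^3 + 2*d^2 - 66*d + 24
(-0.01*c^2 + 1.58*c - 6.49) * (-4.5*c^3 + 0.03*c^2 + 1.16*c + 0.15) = 0.045*c^5 - 7.1103*c^4 + 29.2408*c^3 + 1.6366*c^2 - 7.2914*c - 0.9735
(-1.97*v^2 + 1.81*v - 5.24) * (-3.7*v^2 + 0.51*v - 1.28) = 7.289*v^4 - 7.7017*v^3 + 22.8327*v^2 - 4.9892*v + 6.7072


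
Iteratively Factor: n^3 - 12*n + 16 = (n - 2)*(n^2 + 2*n - 8) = (n - 2)^2*(n + 4)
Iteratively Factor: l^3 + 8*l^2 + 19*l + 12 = (l + 3)*(l^2 + 5*l + 4) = (l + 3)*(l + 4)*(l + 1)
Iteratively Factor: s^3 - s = (s - 1)*(s^2 + s) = s*(s - 1)*(s + 1)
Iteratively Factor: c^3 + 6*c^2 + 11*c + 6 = (c + 2)*(c^2 + 4*c + 3) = (c + 1)*(c + 2)*(c + 3)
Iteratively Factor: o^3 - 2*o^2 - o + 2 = (o - 1)*(o^2 - o - 2) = (o - 2)*(o - 1)*(o + 1)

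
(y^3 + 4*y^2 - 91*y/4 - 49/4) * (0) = 0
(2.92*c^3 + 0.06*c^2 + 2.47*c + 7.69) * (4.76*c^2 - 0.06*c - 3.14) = 13.8992*c^5 + 0.1104*c^4 + 2.5848*c^3 + 36.2678*c^2 - 8.2172*c - 24.1466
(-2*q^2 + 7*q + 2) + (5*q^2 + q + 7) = 3*q^2 + 8*q + 9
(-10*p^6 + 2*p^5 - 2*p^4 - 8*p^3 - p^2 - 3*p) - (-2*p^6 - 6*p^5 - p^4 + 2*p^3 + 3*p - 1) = -8*p^6 + 8*p^5 - p^4 - 10*p^3 - p^2 - 6*p + 1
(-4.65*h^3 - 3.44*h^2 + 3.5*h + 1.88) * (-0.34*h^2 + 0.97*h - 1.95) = 1.581*h^5 - 3.3409*h^4 + 4.5407*h^3 + 9.4638*h^2 - 5.0014*h - 3.666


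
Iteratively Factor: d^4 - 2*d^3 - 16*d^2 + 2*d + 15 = (d + 1)*(d^3 - 3*d^2 - 13*d + 15) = (d + 1)*(d + 3)*(d^2 - 6*d + 5) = (d - 5)*(d + 1)*(d + 3)*(d - 1)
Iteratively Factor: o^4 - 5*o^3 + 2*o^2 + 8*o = (o - 4)*(o^3 - o^2 - 2*o) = o*(o - 4)*(o^2 - o - 2) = o*(o - 4)*(o + 1)*(o - 2)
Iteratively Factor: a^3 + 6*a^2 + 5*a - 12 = (a - 1)*(a^2 + 7*a + 12) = (a - 1)*(a + 4)*(a + 3)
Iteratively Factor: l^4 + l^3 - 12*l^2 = (l + 4)*(l^3 - 3*l^2) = (l - 3)*(l + 4)*(l^2) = l*(l - 3)*(l + 4)*(l)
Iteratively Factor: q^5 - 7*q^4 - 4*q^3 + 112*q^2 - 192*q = (q + 4)*(q^4 - 11*q^3 + 40*q^2 - 48*q) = (q - 3)*(q + 4)*(q^3 - 8*q^2 + 16*q) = (q - 4)*(q - 3)*(q + 4)*(q^2 - 4*q) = q*(q - 4)*(q - 3)*(q + 4)*(q - 4)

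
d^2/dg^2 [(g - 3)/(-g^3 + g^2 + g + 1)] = 2*((g - 3)*(-3*g^2 + 2*g + 1)^2 + (3*g^2 - 2*g + (g - 3)*(3*g - 1) - 1)*(-g^3 + g^2 + g + 1))/(-g^3 + g^2 + g + 1)^3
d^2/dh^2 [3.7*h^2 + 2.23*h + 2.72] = 7.40000000000000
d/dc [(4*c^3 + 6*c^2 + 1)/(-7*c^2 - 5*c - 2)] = (-28*c^4 - 40*c^3 - 54*c^2 - 10*c + 5)/(49*c^4 + 70*c^3 + 53*c^2 + 20*c + 4)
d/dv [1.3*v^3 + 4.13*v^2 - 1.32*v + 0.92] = 3.9*v^2 + 8.26*v - 1.32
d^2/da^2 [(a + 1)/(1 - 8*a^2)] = 16*(-32*a^2*(a + 1) + (3*a + 1)*(8*a^2 - 1))/(8*a^2 - 1)^3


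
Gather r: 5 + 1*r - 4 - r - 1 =0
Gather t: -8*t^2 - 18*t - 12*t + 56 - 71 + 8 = -8*t^2 - 30*t - 7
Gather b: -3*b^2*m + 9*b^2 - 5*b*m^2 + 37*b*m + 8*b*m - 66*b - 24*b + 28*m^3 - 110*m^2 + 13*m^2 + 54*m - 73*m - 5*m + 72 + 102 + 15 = b^2*(9 - 3*m) + b*(-5*m^2 + 45*m - 90) + 28*m^3 - 97*m^2 - 24*m + 189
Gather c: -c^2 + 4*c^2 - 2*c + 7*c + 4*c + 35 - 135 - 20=3*c^2 + 9*c - 120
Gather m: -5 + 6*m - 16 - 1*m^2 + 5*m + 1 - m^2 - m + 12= -2*m^2 + 10*m - 8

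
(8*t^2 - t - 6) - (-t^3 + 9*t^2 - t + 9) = t^3 - t^2 - 15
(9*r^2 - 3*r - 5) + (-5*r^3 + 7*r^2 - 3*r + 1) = -5*r^3 + 16*r^2 - 6*r - 4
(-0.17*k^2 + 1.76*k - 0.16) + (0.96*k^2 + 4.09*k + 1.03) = 0.79*k^2 + 5.85*k + 0.87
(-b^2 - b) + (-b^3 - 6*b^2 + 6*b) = -b^3 - 7*b^2 + 5*b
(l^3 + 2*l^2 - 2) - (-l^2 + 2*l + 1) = l^3 + 3*l^2 - 2*l - 3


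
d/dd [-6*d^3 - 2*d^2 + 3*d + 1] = -18*d^2 - 4*d + 3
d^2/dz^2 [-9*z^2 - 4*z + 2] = -18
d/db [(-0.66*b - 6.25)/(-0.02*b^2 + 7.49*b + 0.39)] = (-0.0132*b^2 - 0.25*b + 46.5551)/(0.0004*b^4 - 0.2996*b^3 + 56.0845*b^2 + 5.8422*b + 0.1521)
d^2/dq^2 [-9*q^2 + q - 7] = -18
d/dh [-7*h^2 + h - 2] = 1 - 14*h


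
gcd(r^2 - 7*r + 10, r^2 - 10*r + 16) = r - 2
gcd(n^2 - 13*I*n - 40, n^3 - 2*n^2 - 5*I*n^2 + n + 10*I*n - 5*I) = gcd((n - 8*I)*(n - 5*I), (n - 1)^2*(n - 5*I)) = n - 5*I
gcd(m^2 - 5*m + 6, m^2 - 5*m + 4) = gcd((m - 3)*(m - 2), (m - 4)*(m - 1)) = 1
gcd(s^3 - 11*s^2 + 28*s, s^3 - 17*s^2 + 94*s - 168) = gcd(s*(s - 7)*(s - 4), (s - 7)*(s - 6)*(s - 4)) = s^2 - 11*s + 28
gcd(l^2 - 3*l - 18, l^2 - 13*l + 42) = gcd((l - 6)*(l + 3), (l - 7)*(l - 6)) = l - 6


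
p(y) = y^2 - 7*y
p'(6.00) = 5.00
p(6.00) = -6.00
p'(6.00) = 5.00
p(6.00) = -6.00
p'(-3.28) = -13.56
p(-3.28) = 33.72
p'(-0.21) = -7.42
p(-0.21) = 1.51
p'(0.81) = -5.38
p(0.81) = -5.01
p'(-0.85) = -8.70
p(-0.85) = 6.67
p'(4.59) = 2.18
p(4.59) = -11.06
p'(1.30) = -4.40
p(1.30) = -7.41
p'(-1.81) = -10.62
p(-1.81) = 15.95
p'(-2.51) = -12.02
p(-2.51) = 23.87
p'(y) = 2*y - 7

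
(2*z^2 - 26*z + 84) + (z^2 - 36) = 3*z^2 - 26*z + 48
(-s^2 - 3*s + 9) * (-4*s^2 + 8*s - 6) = 4*s^4 + 4*s^3 - 54*s^2 + 90*s - 54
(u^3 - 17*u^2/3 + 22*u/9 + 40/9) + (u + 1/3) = u^3 - 17*u^2/3 + 31*u/9 + 43/9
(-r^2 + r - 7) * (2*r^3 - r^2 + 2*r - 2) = -2*r^5 + 3*r^4 - 17*r^3 + 11*r^2 - 16*r + 14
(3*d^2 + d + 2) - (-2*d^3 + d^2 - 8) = 2*d^3 + 2*d^2 + d + 10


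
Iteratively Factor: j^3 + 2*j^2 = (j + 2)*(j^2) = j*(j + 2)*(j)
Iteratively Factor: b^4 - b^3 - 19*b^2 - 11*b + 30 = (b + 2)*(b^3 - 3*b^2 - 13*b + 15) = (b - 5)*(b + 2)*(b^2 + 2*b - 3) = (b - 5)*(b - 1)*(b + 2)*(b + 3)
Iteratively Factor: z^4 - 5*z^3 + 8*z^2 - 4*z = (z - 2)*(z^3 - 3*z^2 + 2*z) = (z - 2)*(z - 1)*(z^2 - 2*z) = z*(z - 2)*(z - 1)*(z - 2)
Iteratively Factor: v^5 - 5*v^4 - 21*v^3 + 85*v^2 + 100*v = (v - 5)*(v^4 - 21*v^2 - 20*v) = (v - 5)*(v + 4)*(v^3 - 4*v^2 - 5*v) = (v - 5)^2*(v + 4)*(v^2 + v) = (v - 5)^2*(v + 1)*(v + 4)*(v)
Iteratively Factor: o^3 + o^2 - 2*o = (o + 2)*(o^2 - o) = (o - 1)*(o + 2)*(o)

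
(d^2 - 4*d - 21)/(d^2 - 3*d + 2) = (d^2 - 4*d - 21)/(d^2 - 3*d + 2)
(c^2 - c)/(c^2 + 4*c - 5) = c/(c + 5)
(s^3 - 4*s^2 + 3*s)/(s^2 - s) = s - 3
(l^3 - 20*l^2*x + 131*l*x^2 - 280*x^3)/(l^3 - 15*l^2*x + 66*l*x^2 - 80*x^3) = (-l + 7*x)/(-l + 2*x)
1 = 1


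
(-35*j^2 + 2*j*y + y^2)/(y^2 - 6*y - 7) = (35*j^2 - 2*j*y - y^2)/(-y^2 + 6*y + 7)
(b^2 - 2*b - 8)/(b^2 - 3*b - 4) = (b + 2)/(b + 1)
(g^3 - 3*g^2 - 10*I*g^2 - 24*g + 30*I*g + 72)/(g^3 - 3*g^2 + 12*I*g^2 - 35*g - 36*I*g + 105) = (g^2 - 10*I*g - 24)/(g^2 + 12*I*g - 35)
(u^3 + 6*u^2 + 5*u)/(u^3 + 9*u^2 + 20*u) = (u + 1)/(u + 4)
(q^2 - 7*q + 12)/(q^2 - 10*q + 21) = (q - 4)/(q - 7)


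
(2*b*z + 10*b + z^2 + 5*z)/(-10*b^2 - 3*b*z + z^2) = (z + 5)/(-5*b + z)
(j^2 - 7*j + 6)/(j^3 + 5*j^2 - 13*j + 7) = (j - 6)/(j^2 + 6*j - 7)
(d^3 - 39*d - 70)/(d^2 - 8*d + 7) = (d^2 + 7*d + 10)/(d - 1)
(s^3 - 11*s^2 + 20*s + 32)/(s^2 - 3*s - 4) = s - 8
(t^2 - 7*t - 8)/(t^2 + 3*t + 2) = (t - 8)/(t + 2)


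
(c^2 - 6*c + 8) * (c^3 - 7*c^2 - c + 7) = c^5 - 13*c^4 + 49*c^3 - 43*c^2 - 50*c + 56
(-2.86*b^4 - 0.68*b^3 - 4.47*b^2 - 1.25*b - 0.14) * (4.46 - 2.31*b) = 6.6066*b^5 - 11.1848*b^4 + 7.2929*b^3 - 17.0487*b^2 - 5.2516*b - 0.6244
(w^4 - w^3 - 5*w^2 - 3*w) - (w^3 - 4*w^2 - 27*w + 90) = w^4 - 2*w^3 - w^2 + 24*w - 90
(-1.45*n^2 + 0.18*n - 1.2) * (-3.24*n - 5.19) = 4.698*n^3 + 6.9423*n^2 + 2.9538*n + 6.228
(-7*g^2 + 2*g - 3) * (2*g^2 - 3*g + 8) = -14*g^4 + 25*g^3 - 68*g^2 + 25*g - 24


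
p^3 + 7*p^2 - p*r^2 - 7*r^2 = (p + 7)*(p - r)*(p + r)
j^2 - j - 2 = (j - 2)*(j + 1)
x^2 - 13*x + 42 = (x - 7)*(x - 6)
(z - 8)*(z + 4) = z^2 - 4*z - 32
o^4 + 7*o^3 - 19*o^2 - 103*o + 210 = (o - 3)*(o - 2)*(o + 5)*(o + 7)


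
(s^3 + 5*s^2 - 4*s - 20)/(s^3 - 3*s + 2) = (s^2 + 3*s - 10)/(s^2 - 2*s + 1)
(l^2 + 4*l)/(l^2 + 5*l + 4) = l/(l + 1)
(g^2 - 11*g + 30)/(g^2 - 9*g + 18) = (g - 5)/(g - 3)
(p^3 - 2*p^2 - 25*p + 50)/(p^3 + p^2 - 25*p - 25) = (p - 2)/(p + 1)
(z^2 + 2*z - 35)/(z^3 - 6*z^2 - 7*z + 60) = (z + 7)/(z^2 - z - 12)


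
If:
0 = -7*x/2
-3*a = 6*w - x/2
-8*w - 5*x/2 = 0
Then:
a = 0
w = 0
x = 0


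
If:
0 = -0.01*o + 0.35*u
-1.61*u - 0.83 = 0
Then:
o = -18.04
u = -0.52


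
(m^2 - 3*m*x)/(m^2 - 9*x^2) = m/(m + 3*x)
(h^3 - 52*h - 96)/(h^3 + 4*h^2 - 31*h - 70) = (h^2 - 2*h - 48)/(h^2 + 2*h - 35)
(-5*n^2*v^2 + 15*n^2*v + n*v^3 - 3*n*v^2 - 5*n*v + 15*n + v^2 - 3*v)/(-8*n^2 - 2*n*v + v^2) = (5*n^2*v^2 - 15*n^2*v - n*v^3 + 3*n*v^2 + 5*n*v - 15*n - v^2 + 3*v)/(8*n^2 + 2*n*v - v^2)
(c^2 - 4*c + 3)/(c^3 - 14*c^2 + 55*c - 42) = (c - 3)/(c^2 - 13*c + 42)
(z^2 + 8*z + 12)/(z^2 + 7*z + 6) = (z + 2)/(z + 1)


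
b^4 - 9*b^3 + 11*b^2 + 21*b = b*(b - 7)*(b - 3)*(b + 1)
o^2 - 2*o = o*(o - 2)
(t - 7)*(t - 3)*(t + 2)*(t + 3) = t^4 - 5*t^3 - 23*t^2 + 45*t + 126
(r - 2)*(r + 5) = r^2 + 3*r - 10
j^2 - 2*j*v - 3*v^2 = (j - 3*v)*(j + v)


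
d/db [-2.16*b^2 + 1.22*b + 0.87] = 1.22 - 4.32*b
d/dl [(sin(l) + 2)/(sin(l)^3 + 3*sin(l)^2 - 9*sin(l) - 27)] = (-3*sin(l) + cos(2*l) - 4)*cos(l)/((sin(l) - 3)^2*(sin(l) + 3)^3)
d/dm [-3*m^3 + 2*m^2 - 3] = m*(4 - 9*m)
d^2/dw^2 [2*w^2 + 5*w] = 4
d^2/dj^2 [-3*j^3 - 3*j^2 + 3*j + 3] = -18*j - 6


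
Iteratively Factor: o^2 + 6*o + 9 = (o + 3)*(o + 3)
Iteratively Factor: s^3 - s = (s + 1)*(s^2 - s) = s*(s + 1)*(s - 1)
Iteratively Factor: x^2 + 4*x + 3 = (x + 3)*(x + 1)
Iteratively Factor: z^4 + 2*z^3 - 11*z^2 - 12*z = (z + 1)*(z^3 + z^2 - 12*z) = (z + 1)*(z + 4)*(z^2 - 3*z) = (z - 3)*(z + 1)*(z + 4)*(z)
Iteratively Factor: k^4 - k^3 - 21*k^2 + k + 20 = (k - 1)*(k^3 - 21*k - 20) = (k - 1)*(k + 4)*(k^2 - 4*k - 5) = (k - 1)*(k + 1)*(k + 4)*(k - 5)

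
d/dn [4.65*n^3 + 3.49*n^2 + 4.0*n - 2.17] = 13.95*n^2 + 6.98*n + 4.0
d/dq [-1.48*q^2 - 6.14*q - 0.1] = -2.96*q - 6.14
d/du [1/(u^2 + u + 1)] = (-2*u - 1)/(u^2 + u + 1)^2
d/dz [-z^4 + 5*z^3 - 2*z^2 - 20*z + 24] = -4*z^3 + 15*z^2 - 4*z - 20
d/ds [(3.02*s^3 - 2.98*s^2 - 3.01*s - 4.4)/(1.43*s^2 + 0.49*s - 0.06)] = (4.3186*s^4 + 2.9596*s^3 + 2.3005*s^2 + 12.9416*s + 2.3366)/(2.0449*s^4 + 1.4014*s^3 + 0.0685*s^2 - 0.0588*s + 0.0036)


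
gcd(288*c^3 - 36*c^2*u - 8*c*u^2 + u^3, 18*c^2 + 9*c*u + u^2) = 6*c + u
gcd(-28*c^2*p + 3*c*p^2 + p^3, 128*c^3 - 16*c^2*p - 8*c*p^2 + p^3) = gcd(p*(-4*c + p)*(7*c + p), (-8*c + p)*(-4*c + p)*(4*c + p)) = -4*c + p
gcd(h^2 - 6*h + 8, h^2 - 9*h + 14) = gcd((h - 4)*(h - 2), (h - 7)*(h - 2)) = h - 2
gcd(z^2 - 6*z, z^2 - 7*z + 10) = 1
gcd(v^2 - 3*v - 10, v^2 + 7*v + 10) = v + 2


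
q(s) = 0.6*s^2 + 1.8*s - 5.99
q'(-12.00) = -12.60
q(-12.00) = 58.81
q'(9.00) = 12.60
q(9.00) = 58.81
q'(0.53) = 2.44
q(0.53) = -4.87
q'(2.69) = 5.03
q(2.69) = 3.19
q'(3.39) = 5.87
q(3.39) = 7.01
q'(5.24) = 8.09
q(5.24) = 19.92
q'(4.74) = 7.49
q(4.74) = 16.02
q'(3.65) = 6.18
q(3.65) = 8.57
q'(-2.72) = -1.46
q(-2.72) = -6.45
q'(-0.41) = 1.31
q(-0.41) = -6.63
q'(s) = 1.2*s + 1.8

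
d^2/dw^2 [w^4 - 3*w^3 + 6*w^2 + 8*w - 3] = 12*w^2 - 18*w + 12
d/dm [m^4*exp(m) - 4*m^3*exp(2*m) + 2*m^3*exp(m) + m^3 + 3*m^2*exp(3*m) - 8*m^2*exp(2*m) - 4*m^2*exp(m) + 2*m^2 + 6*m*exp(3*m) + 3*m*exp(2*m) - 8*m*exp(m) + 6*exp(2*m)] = m^4*exp(m) - 8*m^3*exp(2*m) + 6*m^3*exp(m) + 9*m^2*exp(3*m) - 28*m^2*exp(2*m) + 2*m^2*exp(m) + 3*m^2 + 24*m*exp(3*m) - 10*m*exp(2*m) - 16*m*exp(m) + 4*m + 6*exp(3*m) + 15*exp(2*m) - 8*exp(m)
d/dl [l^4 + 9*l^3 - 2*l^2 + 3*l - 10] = 4*l^3 + 27*l^2 - 4*l + 3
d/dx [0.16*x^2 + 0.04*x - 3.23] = 0.32*x + 0.04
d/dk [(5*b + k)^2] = 10*b + 2*k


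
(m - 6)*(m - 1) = m^2 - 7*m + 6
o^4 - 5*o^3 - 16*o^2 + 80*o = o*(o - 5)*(o - 4)*(o + 4)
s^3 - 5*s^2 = s^2*(s - 5)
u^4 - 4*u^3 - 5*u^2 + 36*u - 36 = (u - 3)*(u - 2)^2*(u + 3)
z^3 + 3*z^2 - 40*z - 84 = (z - 6)*(z + 2)*(z + 7)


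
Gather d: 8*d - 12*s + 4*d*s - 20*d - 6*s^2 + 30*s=d*(4*s - 12) - 6*s^2 + 18*s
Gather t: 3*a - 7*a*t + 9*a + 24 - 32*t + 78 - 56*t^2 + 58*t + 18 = 12*a - 56*t^2 + t*(26 - 7*a) + 120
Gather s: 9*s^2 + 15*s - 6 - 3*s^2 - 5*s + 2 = 6*s^2 + 10*s - 4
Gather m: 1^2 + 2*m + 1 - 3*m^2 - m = -3*m^2 + m + 2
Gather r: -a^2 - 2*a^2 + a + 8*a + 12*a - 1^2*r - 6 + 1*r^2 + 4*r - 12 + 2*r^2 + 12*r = -3*a^2 + 21*a + 3*r^2 + 15*r - 18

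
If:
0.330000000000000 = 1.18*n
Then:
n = 0.28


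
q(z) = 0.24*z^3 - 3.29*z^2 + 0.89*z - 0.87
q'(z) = 0.72*z^2 - 6.58*z + 0.89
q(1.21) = -4.18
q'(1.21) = -6.02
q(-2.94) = -38.02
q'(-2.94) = 26.46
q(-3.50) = -54.58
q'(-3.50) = 32.74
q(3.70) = -30.46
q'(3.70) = -13.60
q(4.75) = -45.15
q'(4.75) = -14.12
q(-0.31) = -1.47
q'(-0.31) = 3.00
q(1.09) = -3.50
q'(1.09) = -5.43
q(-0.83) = -4.01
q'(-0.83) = 6.85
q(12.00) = -49.23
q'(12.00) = 25.61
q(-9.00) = -450.33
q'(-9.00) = 118.43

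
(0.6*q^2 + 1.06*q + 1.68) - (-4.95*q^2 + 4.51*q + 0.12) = 5.55*q^2 - 3.45*q + 1.56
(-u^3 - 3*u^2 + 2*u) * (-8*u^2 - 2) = 8*u^5 + 24*u^4 - 14*u^3 + 6*u^2 - 4*u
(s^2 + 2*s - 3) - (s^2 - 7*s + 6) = 9*s - 9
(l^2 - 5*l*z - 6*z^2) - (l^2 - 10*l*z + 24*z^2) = 5*l*z - 30*z^2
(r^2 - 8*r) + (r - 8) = r^2 - 7*r - 8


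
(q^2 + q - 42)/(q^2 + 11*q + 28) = (q - 6)/(q + 4)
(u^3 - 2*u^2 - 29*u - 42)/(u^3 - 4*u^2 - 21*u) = (u + 2)/u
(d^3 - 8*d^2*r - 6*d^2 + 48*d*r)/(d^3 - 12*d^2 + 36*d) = (d - 8*r)/(d - 6)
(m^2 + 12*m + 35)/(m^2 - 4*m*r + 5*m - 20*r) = (-m - 7)/(-m + 4*r)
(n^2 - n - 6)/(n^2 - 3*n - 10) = (n - 3)/(n - 5)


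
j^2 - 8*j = j*(j - 8)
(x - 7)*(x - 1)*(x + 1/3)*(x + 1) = x^4 - 20*x^3/3 - 10*x^2/3 + 20*x/3 + 7/3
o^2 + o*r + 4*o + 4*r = (o + 4)*(o + r)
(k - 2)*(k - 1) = k^2 - 3*k + 2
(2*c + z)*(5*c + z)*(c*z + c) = 10*c^3*z + 10*c^3 + 7*c^2*z^2 + 7*c^2*z + c*z^3 + c*z^2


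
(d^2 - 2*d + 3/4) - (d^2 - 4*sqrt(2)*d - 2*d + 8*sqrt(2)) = 4*sqrt(2)*d - 8*sqrt(2) + 3/4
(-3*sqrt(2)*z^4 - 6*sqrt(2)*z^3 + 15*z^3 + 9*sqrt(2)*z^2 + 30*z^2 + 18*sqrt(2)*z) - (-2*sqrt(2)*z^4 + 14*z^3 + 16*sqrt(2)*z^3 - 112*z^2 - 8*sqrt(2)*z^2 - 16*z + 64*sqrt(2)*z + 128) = -sqrt(2)*z^4 - 22*sqrt(2)*z^3 + z^3 + 17*sqrt(2)*z^2 + 142*z^2 - 46*sqrt(2)*z + 16*z - 128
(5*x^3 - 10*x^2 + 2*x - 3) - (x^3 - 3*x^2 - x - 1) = 4*x^3 - 7*x^2 + 3*x - 2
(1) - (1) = 0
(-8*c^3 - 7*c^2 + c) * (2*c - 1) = -16*c^4 - 6*c^3 + 9*c^2 - c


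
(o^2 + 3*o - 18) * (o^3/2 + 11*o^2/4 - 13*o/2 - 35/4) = o^5/2 + 17*o^4/4 - 29*o^3/4 - 311*o^2/4 + 363*o/4 + 315/2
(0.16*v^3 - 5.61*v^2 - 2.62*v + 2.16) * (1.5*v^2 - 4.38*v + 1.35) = 0.24*v^5 - 9.1158*v^4 + 20.8578*v^3 + 7.1421*v^2 - 12.9978*v + 2.916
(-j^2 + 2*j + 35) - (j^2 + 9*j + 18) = -2*j^2 - 7*j + 17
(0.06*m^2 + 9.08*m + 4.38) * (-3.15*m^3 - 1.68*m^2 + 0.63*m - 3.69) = -0.189*m^5 - 28.7028*m^4 - 29.0136*m^3 - 1.8594*m^2 - 30.7458*m - 16.1622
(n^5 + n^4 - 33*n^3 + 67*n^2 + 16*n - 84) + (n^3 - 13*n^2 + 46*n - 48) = n^5 + n^4 - 32*n^3 + 54*n^2 + 62*n - 132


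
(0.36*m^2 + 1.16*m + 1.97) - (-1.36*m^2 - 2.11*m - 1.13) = 1.72*m^2 + 3.27*m + 3.1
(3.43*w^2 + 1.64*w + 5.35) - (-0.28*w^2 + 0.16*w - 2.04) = 3.71*w^2 + 1.48*w + 7.39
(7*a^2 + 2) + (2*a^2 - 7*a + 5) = 9*a^2 - 7*a + 7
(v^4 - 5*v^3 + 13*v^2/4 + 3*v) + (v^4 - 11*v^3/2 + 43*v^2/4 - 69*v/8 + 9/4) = 2*v^4 - 21*v^3/2 + 14*v^2 - 45*v/8 + 9/4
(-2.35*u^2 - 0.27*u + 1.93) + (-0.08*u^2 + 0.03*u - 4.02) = -2.43*u^2 - 0.24*u - 2.09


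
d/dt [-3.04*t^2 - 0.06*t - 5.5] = -6.08*t - 0.06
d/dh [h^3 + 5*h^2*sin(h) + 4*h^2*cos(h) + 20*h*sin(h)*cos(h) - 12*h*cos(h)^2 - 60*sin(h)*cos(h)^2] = -4*h^2*sin(h) + 5*h^2*cos(h) + 3*h^2 + 10*h*sin(h) + 12*h*sin(2*h) + 8*h*cos(h) + 20*h*cos(2*h) + 10*sin(2*h) - 15*cos(h) - 6*cos(2*h) - 45*cos(3*h) - 6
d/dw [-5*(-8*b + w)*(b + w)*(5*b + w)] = 215*b^2 + 20*b*w - 15*w^2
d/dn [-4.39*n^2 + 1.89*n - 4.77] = 1.89 - 8.78*n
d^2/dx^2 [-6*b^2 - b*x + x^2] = 2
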